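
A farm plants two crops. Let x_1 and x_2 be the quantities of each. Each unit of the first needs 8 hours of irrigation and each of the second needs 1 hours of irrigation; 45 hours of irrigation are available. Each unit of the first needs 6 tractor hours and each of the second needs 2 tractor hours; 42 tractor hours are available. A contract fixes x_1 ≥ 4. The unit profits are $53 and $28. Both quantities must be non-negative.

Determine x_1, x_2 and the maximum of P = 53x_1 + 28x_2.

x_1 = 4, x_2 = 9, maximum P = 464

Extreme points and P = 53x_1 + 28x_2:
  (45/8, 0) → P = 2385/8
  (4, 0) → P = 212
  (24/5, 33/5) → P = 2196/5
  (4, 9) → P = 464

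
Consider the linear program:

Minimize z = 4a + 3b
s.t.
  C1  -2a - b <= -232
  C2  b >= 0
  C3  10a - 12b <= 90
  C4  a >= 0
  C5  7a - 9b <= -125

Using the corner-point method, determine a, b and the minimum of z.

a = 1963/25, b = 1874/25, minimum z = 13474/25

Extreme points and z = 4a + 3b:
  (0, 232) → z = 696
  (1963/25, 1874/25) → z = 13474/25
  (385, 940/3) → z = 2480
The feasible region is unbounded (it extends along (0, 1), (6, 5)), but z strictly increases along every unbounded feasible direction, so there is no improving ray and the minimum is attained at a vertex.

At the optimal vertex, -2a - b = -232 and 7a - 9b = -125.
Solving simultaneously gives a = 1963/25, b = 1874/25.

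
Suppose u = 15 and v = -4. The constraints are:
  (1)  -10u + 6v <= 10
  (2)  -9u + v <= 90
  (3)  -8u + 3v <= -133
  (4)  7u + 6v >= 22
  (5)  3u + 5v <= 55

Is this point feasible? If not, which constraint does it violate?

not feasible — violates (3)

Constraint (3): -8u + 3v = -132, which is not ≤ -133. All other constraints are satisfied.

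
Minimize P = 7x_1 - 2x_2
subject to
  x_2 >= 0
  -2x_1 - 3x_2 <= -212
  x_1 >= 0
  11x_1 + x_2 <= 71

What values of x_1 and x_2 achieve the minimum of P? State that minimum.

x_1 = 0, x_2 = 71, minimum P = -142

Extreme points and P = 7x_1 - 2x_2:
  (0, 212/3) → P = -424/3
  (1/31, 2190/31) → P = -4373/31
  (0, 71) → P = -142

The optimum lies where x_1 = 0 and 11x_1 + x_2 = 71.
Solving simultaneously gives x_1 = 0, x_2 = 71.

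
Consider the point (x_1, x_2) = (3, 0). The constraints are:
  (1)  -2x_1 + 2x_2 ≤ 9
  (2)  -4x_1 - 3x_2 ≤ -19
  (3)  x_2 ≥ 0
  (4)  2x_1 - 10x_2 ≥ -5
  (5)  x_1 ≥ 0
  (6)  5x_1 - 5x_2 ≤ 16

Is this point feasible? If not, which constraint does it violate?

not feasible — violates (2)

Constraint (2): -4x_1 - 3x_2 = -12, which is not ≤ -19. All other constraints are satisfied.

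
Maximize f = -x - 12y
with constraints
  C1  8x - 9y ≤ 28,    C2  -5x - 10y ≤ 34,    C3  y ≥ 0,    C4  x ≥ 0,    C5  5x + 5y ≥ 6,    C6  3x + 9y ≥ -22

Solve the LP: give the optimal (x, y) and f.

x = 6/5, y = 0, maximum f = -6/5

Feasible corners and f = -x - 12y:
  (7/2, 0) → f = -7/2
  (6/5, 0) → f = -6/5
  (0, 6/5) → f = -72/5
The feasible region is unbounded (it extends along (0, 1), (9, 8)), but f strictly decreases along every unbounded feasible direction, so there is no improving ray and the maximum is attained at a vertex.

The optimum lies where y = 0 and 5x + 5y = 6.
Solving simultaneously gives x = 6/5, y = 0.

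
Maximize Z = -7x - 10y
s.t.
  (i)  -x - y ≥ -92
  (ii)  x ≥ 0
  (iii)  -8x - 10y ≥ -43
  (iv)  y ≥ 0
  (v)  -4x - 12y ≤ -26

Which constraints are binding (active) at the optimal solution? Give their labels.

Corner points and Z = -7x - 10y:
  (0, 43/10) → Z = -43
  (0, 13/6) → Z = -65/3
  (32/7, 9/14) → Z = -269/7

The maximum is at (0, 13/6). Substituting into each constraint, equality holds for (ii) and (v); the remaining constraints have slack.

(ii) and (v)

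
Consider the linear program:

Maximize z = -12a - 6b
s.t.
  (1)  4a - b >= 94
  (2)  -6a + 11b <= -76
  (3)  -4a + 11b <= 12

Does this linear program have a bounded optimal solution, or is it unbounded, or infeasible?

From the feasible point (479/19, 130/19), moving in the direction (-1, -4) keeps every constraint satisfied while z increases without bound.

unbounded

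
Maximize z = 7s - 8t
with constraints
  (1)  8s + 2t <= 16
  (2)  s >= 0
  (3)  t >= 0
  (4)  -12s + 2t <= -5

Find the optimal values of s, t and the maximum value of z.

At the optimal vertex, 8s + 2t = 16 and t = 0.
Solving simultaneously gives s = 2, t = 0.

s = 2, t = 0, maximum z = 14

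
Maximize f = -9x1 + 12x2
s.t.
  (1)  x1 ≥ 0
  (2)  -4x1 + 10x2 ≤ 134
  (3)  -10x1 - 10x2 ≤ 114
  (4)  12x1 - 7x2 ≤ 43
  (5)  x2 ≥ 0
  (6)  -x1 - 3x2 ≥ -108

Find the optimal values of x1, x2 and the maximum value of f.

Corner points and f = -9x1 + 12x2:
  (0, 67/5) → f = 804/5
  (0, 0) → f = 0
  (342/23, 445/23) → f = 2262/23
  (43/12, 0) → f = -129/4

The binding constraints are x1 = 0 and -4x1 + 10x2 = 134.
Solving simultaneously gives x1 = 0, x2 = 67/5.

x1 = 0, x2 = 67/5, maximum f = 804/5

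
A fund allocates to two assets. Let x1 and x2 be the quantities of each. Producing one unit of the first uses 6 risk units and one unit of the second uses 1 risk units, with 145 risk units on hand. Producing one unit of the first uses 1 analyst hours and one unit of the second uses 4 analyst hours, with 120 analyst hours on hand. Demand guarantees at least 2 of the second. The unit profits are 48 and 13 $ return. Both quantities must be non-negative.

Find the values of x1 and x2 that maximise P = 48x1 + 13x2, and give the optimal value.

Extreme points and P = 48x1 + 13x2:
  (0, 30) → P = 390
  (0, 2) → P = 26
  (20, 25) → P = 1285
  (143/6, 2) → P = 1170

x1 = 20, x2 = 25, maximum P = 1285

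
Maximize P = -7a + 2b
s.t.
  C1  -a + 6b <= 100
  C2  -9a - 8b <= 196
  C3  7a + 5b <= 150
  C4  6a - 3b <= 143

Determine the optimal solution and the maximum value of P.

Corner points and P = -7a + 2b:
  (-988/31, 352/31) → P = 7620/31
  (400/47, 850/47) → P = -1100/47
  (556/75, -821/25) → P = -8818/75
  (1165/51, -101/51) → P = -8357/51

The binding constraints are -a + 6b = 100 and -9a - 8b = 196.
Solving simultaneously gives a = -988/31, b = 352/31.

a = -988/31, b = 352/31, maximum P = 7620/31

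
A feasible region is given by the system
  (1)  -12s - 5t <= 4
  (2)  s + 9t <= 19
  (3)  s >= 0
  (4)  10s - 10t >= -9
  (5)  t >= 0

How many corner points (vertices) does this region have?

Pairwise boundary intersections that survive every other constraint:
  (109/100, 199/100)
  (19, 0)
  (0, 9/10)
  (0, 0)

4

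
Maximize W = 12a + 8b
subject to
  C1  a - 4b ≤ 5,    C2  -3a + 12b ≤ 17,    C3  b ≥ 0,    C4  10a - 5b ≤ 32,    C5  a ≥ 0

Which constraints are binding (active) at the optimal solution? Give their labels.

C2 and C4

Corner points and W = 12a + 8b:
  (67/15, 38/15) → W = 1108/15
  (0, 17/12) → W = 34/3
  (16/5, 0) → W = 192/5
  (0, 0) → W = 0

The maximum is at (67/15, 38/15). Substituting into each constraint, equality holds for C2 and C4; the remaining constraints have slack.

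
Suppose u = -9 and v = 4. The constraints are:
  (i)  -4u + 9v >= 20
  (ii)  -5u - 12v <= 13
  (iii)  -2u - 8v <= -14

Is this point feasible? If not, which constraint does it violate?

(i): 72 ≥ 20 ✓
(ii): -3 ≤ 13 ✓
(iii): -14 ≤ -14 ✓

feasible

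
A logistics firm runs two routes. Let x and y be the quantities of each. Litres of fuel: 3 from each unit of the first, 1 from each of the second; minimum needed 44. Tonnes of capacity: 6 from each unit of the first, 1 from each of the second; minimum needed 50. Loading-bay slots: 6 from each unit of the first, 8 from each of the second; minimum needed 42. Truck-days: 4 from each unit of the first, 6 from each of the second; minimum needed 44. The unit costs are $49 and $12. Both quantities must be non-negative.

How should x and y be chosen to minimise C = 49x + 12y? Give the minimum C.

Extreme points and C = 49x + 12y:
  (0, 50) → C = 600
  (44/3, 0) → C = 2156/3
  (2, 38) → C = 554
The feasible region is unbounded (it extends along (0, 1), (1, 0)), but C strictly increases along every unbounded feasible direction, so there is no improving ray and the minimum is attained at a vertex.

The optimum lies where 3x + y = 44 and 6x + y = 50.
Solving simultaneously gives x = 2, y = 38.

x = 2, y = 38, minimum C = 554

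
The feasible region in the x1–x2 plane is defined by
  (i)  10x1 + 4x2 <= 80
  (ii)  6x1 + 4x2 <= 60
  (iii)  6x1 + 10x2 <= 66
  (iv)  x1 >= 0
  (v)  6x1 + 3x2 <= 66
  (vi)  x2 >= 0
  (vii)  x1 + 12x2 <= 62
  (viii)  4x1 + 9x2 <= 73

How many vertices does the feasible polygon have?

Of the 28 pairwise boundary intersections, those satisfying every inequality are:
  (134/19, 45/19)
  (8, 0)
  (86/31, 153/31)
  (0, 0)
  (0, 31/6)

5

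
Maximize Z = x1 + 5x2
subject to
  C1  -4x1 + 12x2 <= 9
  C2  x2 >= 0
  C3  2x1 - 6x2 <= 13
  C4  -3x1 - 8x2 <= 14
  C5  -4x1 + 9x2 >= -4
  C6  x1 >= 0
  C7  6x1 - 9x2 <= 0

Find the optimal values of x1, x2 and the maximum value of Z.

Vertices and Z = x1 + 5x2:
  (0, 3/4) → Z = 15/4
  (9/4, 3/2) → Z = 39/4
  (0, 0) → Z = 0

The optimum lies where -4x1 + 12x2 = 9 and 6x1 - 9x2 = 0.
Solving simultaneously gives x1 = 9/4, x2 = 3/2.

x1 = 9/4, x2 = 3/2, maximum Z = 39/4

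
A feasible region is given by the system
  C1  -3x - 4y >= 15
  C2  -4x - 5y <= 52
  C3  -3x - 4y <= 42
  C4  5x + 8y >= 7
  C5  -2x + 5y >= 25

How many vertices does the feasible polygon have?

The feasible vertices (each the meet of two boundaries and inside every other half-plane) are:
  (-133, 96)
  (-37, 24)
  (-451/7, 288/7)

3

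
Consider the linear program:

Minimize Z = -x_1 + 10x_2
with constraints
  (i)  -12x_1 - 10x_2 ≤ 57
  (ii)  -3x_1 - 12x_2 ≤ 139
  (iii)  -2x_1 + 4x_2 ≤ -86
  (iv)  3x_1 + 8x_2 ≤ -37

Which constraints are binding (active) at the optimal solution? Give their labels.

(ii) and (iv)

Extreme points and Z = -x_1 + 10x_2:
  (119/9, -134/9) → Z = -1459/9
  (167/3, -51/2) → Z = -932/3
  (135/7, -83/7) → Z = -965/7

The minimum is at (167/3, -51/2). Substituting into each constraint, equality holds for (ii) and (iv); the remaining constraints have slack.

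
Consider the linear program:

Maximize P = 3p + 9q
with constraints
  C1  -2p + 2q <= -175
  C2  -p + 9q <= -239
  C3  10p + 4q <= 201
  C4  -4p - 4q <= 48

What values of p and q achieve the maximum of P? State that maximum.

Feasible corners and P = 3p + 9q:
  (551/14, -337/7) → P = -4413/14
  (151/4, -199/4) → P = -669/2
  (83/2, -107/2) → P = -357

p = 551/14, q = -337/7, maximum P = -4413/14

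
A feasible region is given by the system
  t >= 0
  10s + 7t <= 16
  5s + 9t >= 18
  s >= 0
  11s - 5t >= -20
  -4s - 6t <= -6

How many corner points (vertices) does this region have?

3

Pairwise boundary intersections that survive every other constraint:
  (18/55, 20/11)
  (0, 16/7)
  (0, 2)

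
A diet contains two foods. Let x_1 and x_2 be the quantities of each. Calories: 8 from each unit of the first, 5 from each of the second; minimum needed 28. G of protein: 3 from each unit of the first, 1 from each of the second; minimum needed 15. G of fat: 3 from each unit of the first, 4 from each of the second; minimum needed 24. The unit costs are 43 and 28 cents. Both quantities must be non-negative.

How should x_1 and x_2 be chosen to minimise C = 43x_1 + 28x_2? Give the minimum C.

x_1 = 4, x_2 = 3, minimum C = 256

Feasible corners and C = 43x_1 + 28x_2:
  (0, 15) → C = 420
  (8, 0) → C = 344
  (4, 3) → C = 256
The feasible region is unbounded (it extends along (0, 1), (1, 0)), but C strictly increases along every unbounded feasible direction, so there is no improving ray and the minimum is attained at a vertex.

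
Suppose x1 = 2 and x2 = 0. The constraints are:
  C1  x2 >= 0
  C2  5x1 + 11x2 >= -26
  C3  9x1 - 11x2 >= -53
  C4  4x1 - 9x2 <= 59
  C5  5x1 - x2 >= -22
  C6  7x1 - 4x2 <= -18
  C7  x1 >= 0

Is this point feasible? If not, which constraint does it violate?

Constraint C6: 7x1 - 4x2 = 14, which is not ≤ -18. All other constraints are satisfied.

not feasible — violates C6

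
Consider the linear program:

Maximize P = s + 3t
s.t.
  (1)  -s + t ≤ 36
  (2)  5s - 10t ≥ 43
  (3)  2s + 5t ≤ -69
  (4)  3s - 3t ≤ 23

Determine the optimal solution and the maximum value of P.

Vertices and P = s + 3t:
  (-403/5, -223/5) → P = -1072/5
  (-95/9, -431/45) → P = -1768/45
  (-92/21, -253/21) → P = -851/21
The feasible region is unbounded (it extends along (-1, -1)), but P strictly decreases along every unbounded feasible direction, so there is no improving ray and the maximum is attained at a vertex.

At the optimal vertex, 5s - 10t = 43 and 2s + 5t = -69.
Solving simultaneously gives s = -95/9, t = -431/45.

s = -95/9, t = -431/45, maximum P = -1768/45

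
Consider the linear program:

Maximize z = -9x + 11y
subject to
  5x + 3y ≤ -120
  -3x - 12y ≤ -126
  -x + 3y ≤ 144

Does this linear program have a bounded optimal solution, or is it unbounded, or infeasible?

bounded optimum

Extreme points and z = -9x + 11y:
  (-606/17, 330/17) → z = 9084/17
  (-44, 100/3) → z = 2288/3
  (-450/7, 186/7) → z = 6096/7
The feasible region has finitely many vertices and no improving ray; the maximum is 6096/7 at (-450/7, 186/7).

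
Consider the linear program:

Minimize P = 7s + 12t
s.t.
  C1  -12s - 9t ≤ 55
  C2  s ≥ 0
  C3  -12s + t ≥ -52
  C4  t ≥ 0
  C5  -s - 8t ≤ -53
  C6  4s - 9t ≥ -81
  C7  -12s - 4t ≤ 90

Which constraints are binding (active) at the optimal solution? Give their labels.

C2 and C5

Vertices and P = 7s + 12t:
  (0, 53/8) → P = 159/2
  (0, 9) → P = 108
  (469/97, 584/97) → P = 10291/97
  (549/104, 295/26) → P = 18003/104

The minimum is at (0, 53/8). Substituting into each constraint, equality holds for C2 and C5; the remaining constraints have slack.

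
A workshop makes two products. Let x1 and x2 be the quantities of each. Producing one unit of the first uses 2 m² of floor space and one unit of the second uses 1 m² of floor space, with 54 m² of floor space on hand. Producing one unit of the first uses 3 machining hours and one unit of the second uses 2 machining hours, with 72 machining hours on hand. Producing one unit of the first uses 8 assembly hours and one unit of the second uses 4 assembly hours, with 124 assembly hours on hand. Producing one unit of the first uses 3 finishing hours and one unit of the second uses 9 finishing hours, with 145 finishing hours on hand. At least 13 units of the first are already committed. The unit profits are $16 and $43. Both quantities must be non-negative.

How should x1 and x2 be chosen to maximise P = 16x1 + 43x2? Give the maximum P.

Vertices and P = 16x1 + 43x2:
  (31/2, 0) → P = 248
  (13, 0) → P = 208
  (13, 5) → P = 423

At the optimal vertex, 8x1 + 4x2 = 124 and x1 = 13.
Solving simultaneously gives x1 = 13, x2 = 5.

x1 = 13, x2 = 5, maximum P = 423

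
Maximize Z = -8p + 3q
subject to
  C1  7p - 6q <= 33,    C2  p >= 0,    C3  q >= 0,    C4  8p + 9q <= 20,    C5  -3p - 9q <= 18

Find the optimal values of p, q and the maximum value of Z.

p = 0, q = 20/9, maximum Z = 20/3

The optimum lies where p = 0 and 8p + 9q = 20.
Solving simultaneously gives p = 0, q = 20/9.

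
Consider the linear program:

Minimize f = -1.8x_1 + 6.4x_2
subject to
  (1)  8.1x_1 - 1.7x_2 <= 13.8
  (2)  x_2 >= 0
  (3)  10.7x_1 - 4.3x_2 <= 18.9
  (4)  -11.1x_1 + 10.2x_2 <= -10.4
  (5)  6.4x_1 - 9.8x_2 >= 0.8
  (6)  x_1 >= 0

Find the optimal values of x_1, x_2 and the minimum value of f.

Corner points and f = -1.8x_1 + 6.4x_2:
  (46/27, 0) → f = -46/15
  (724/375, 2298/2125) → f = 36612/10625
  (104/111, 0) → f = -312/185

x_1 = 46/27, x_2 = 0, minimum f = -46/15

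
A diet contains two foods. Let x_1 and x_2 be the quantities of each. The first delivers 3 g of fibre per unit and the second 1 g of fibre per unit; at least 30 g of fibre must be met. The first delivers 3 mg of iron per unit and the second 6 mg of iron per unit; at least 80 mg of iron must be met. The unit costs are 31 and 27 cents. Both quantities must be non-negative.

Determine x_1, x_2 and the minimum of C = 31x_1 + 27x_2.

The feasible region is unbounded (it extends along (0, 1), (1, 0)), but C strictly increases along every unbounded feasible direction, so there is no improving ray and the minimum is attained at a vertex.

x_1 = 20/3, x_2 = 10, minimum C = 1430/3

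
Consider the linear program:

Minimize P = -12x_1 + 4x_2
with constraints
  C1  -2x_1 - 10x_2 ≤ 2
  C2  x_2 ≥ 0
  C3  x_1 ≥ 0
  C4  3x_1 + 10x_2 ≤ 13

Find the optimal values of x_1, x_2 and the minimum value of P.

x_1 = 13/3, x_2 = 0, minimum P = -52

Extreme points and P = -12x_1 + 4x_2:
  (0, 0) → P = 0
  (13/3, 0) → P = -52
  (0, 13/10) → P = 26/5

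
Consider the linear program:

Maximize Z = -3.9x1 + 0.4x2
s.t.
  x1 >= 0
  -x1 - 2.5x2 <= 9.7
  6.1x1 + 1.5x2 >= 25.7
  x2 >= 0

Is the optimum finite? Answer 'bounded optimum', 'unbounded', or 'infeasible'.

From the feasible point (0, 257/15), moving in the direction (0, 1) keeps every constraint satisfied while Z increases without bound.

unbounded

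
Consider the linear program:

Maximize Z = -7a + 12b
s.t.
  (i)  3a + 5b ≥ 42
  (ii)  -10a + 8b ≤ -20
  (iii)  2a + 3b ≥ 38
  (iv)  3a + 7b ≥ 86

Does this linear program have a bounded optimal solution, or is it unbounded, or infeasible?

From the feasible point (414/47, 400/47), moving in the direction (8, 10) keeps every constraint satisfied while Z increases without bound.

unbounded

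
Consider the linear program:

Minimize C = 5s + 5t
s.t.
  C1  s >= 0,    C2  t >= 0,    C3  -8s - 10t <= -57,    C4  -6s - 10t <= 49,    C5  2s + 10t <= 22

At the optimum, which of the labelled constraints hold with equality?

Vertices and C = 5s + 5t:
  (57/8, 0) → C = 285/8
  (11, 0) → C = 55
  (35/6, 31/30) → C = 103/3

The minimum is at (35/6, 31/30). Substituting into each constraint, equality holds for C3 and C5; the remaining constraints have slack.

C3 and C5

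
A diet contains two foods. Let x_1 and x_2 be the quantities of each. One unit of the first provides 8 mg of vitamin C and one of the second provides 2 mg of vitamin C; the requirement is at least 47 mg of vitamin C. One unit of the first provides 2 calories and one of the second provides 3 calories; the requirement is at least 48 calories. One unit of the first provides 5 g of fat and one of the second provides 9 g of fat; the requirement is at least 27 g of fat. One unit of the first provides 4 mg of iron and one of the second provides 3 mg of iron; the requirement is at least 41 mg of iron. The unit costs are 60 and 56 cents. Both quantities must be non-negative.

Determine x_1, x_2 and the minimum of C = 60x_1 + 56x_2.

x_1 = 9/4, x_2 = 29/2, minimum C = 947

Extreme points and C = 60x_1 + 56x_2:
  (0, 47/2) → C = 1316
  (24, 0) → C = 1440
  (9/4, 29/2) → C = 947
The feasible region is unbounded (it extends along (0, 1), (1, 0)), but C strictly increases along every unbounded feasible direction, so there is no improving ray and the minimum is attained at a vertex.

The optimum lies where 8x_1 + 2x_2 = 47 and 2x_1 + 3x_2 = 48.
Solving simultaneously gives x_1 = 9/4, x_2 = 29/2.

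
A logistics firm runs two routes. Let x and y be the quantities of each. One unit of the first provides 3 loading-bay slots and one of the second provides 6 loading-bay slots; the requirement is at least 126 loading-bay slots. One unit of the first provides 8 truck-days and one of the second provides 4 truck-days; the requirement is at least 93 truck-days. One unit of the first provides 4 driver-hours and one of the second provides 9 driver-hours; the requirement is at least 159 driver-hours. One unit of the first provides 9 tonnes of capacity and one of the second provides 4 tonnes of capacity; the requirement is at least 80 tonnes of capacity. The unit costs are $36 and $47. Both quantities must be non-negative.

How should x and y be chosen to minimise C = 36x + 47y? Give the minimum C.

Vertices and C = 36x + 47y:
  (0, 93/4) → C = 4371/4
  (42, 0) → C = 1512
  (3/2, 81/4) → C = 4023/4
The feasible region is unbounded (it extends along (0, 1), (1, 0)), but C strictly increases along every unbounded feasible direction, so there is no improving ray and the minimum is attained at a vertex.

The binding constraints are 3x + 6y = 126 and 8x + 4y = 93.
Solving simultaneously gives x = 3/2, y = 81/4.

x = 3/2, y = 81/4, minimum C = 4023/4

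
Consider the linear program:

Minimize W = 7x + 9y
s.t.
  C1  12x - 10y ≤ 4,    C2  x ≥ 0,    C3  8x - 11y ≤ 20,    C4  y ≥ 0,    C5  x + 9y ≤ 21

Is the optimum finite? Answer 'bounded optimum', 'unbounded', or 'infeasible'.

Feasible corners and W = 7x + 9y:
  (1/3, 0) → W = 7/3
  (123/59, 124/59) → W = 1977/59
  (0, 0) → W = 0
  (0, 7/3) → W = 21
The feasible region has finitely many vertices and no improving ray; the minimum is 0 at (0, 0).

bounded optimum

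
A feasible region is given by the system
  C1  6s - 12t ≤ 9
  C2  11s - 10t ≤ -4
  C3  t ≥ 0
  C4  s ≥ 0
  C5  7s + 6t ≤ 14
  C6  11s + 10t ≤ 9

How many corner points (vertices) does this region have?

3

Pairwise boundary intersections that survive every other constraint:
  (0, 2/5)
  (5/22, 13/20)
  (0, 9/10)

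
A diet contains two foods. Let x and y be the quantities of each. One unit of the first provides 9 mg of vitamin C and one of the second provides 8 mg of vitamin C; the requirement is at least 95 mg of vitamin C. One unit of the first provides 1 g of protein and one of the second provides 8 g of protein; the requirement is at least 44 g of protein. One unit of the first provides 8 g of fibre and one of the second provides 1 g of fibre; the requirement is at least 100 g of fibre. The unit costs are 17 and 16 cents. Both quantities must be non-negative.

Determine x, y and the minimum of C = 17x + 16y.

The feasible region is unbounded (it extends along (0, 1), (1, 0)), but C strictly increases along every unbounded feasible direction, so there is no improving ray and the minimum is attained at a vertex.

x = 12, y = 4, minimum C = 268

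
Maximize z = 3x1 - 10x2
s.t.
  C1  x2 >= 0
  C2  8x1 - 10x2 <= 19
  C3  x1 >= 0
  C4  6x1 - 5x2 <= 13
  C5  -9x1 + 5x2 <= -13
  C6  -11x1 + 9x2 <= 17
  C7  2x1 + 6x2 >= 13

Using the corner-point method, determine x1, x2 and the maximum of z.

x1 = 143/46, x2 = 26/23, maximum z = -91/46

Extreme points and z = 3x1 - 10x2:
  (143/46, 26/23) → z = -91/46
  (101/13, 148/13) → z = -1177/13
  (143/64, 91/64) → z = -481/64
The feasible region is unbounded (it extends along (9, 11), (5, 6)), but z strictly decreases along every unbounded feasible direction, so there is no improving ray and the maximum is attained at a vertex.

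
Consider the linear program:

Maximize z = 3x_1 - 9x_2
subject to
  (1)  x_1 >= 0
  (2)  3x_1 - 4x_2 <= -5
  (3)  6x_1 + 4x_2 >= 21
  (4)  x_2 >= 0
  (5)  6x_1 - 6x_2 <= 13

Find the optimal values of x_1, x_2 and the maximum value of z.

x_1 = 16/9, x_2 = 31/12, maximum z = -215/12

Vertices and z = 3x_1 - 9x_2:
  (0, 21/4) → z = -189/4
  (16/9, 31/12) → z = -215/12
  (41/3, 23/2) → z = -125/2
The feasible region is unbounded (it extends along (0, 1), (1, 1)), but z strictly decreases along every unbounded feasible direction, so there is no improving ray and the maximum is attained at a vertex.

The optimum lies where 3x_1 - 4x_2 = -5 and 6x_1 + 4x_2 = 21.
Solving simultaneously gives x_1 = 16/9, x_2 = 31/12.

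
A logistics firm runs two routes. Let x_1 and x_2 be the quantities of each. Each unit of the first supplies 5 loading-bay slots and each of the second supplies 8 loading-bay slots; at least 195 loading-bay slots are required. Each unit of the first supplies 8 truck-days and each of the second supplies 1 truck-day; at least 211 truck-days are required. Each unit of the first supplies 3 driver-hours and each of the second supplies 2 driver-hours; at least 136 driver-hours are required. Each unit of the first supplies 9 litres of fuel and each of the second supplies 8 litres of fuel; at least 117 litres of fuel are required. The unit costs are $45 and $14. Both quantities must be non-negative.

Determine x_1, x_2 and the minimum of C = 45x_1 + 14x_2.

x_1 = 22, x_2 = 35, minimum C = 1480

Extreme points and C = 45x_1 + 14x_2:
  (0, 211) → C = 2954
  (136/3, 0) → C = 2040
  (22, 35) → C = 1480
The feasible region is unbounded (it extends along (0, 1), (1, 0)), but C strictly increases along every unbounded feasible direction, so there is no improving ray and the minimum is attained at a vertex.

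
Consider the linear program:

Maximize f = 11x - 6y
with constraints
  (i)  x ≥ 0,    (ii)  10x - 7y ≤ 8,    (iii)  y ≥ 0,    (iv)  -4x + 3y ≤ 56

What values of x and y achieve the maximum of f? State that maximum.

Extreme points and f = 11x - 6y:
  (0, 0) → f = 0
  (0, 56/3) → f = -112
  (4/5, 0) → f = 44/5
  (208, 296) → f = 512

x = 208, y = 296, maximum f = 512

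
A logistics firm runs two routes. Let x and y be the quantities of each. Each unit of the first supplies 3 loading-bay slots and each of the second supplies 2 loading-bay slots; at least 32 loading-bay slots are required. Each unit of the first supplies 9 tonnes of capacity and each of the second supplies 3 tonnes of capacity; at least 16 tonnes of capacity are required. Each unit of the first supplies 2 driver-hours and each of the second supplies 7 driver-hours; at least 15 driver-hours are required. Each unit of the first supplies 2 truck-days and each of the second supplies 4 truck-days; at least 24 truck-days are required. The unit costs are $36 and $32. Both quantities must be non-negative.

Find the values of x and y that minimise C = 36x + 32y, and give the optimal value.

x = 10, y = 1, minimum C = 392

Corner points and C = 36x + 32y:
  (0, 16) → C = 512
  (12, 0) → C = 432
  (10, 1) → C = 392
The feasible region is unbounded (it extends along (0, 1), (1, 0)), but C strictly increases along every unbounded feasible direction, so there is no improving ray and the minimum is attained at a vertex.

The optimum lies where 3x + 2y = 32 and 2x + 4y = 24.
Solving simultaneously gives x = 10, y = 1.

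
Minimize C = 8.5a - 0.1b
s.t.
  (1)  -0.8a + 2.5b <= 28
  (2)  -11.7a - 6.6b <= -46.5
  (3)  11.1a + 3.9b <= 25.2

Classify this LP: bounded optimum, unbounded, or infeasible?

bounded optimum

Extreme points and C = 8.5a - 0.1b:
  (-2285/1151, 12160/1151) → C = -41277/2302
  (-220/147, 1576/147) → C = -10138/735
  (-167/307, 2459/307) → C = -8327/1535
The feasible region has finitely many vertices and no improving ray; the minimum is -41277/2302 at (-2285/1151, 12160/1151).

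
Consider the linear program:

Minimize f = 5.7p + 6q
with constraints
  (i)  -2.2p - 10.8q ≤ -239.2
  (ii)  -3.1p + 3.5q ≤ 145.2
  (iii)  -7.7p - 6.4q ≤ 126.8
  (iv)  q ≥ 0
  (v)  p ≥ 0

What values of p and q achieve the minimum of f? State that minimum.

p = 0, q = 598/27, minimum f = 1196/9

Feasible corners and f = 5.7p + 6q:
  (1196/11, 0) → f = 34086/55
  (0, 598/27) → f = 1196/9
  (0, 1452/35) → f = 8712/35
The feasible region is unbounded (it extends along (35, 31), (1, 0)), but f strictly increases along every unbounded feasible direction, so there is no improving ray and the minimum is attained at a vertex.

The binding constraints are -2.2p - 10.8q = -239.2 and p = 0.
Solving simultaneously gives p = 0, q = 598/27.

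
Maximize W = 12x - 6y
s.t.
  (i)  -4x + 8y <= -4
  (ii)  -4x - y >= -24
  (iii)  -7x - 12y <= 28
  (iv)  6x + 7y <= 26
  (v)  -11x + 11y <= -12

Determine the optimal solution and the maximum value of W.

x = 316/41, y = -280/41, maximum W = 5472/41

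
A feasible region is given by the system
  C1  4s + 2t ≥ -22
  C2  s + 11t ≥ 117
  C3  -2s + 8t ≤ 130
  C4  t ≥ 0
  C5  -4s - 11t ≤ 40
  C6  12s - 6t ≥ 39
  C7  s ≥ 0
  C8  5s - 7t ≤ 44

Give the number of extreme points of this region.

Pairwise boundary intersections that survive every other constraint:
  (377/46, 455/46)
  (1303/62, 541/62)
  (13, 39/2)
  (631/13, 369/13)

4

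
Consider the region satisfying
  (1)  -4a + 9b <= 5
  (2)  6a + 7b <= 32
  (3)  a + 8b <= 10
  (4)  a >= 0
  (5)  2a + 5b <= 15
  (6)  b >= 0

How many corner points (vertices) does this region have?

5

Pairwise boundary intersections that survive every other constraint:
  (50/41, 45/41)
  (0, 5/9)
  (186/41, 28/41)
  (16/3, 0)
  (0, 0)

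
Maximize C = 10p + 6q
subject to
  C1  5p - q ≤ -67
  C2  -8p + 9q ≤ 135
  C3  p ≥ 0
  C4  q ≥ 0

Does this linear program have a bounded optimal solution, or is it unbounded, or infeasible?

The boundaries 5p - q = -67 and -8p + 9q = 135 meet at (-468/37, 139/37), but that point violates p ≥ 0. Every candidate vertex is excluded by some other constraint, so the feasible region is empty.

infeasible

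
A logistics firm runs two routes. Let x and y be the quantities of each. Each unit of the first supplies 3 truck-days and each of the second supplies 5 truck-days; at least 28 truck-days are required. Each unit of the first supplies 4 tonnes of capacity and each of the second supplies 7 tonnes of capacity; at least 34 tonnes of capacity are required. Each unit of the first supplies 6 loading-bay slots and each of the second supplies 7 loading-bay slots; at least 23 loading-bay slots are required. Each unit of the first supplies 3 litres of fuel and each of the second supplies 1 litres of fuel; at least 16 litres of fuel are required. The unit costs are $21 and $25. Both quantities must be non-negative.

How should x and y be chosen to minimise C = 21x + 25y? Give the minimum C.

x = 13/3, y = 3, minimum C = 166

Feasible corners and C = 21x + 25y:
  (0, 16) → C = 400
  (28/3, 0) → C = 196
  (13/3, 3) → C = 166
The feasible region is unbounded (it extends along (0, 1), (1, 0)), but C strictly increases along every unbounded feasible direction, so there is no improving ray and the minimum is attained at a vertex.

At the optimal vertex, 3x + 5y = 28 and 3x + y = 16.
Solving simultaneously gives x = 13/3, y = 3.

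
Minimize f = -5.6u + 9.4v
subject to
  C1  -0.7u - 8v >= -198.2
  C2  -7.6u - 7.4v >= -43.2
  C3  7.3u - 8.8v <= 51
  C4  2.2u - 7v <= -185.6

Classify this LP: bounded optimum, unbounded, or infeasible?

bounded optimum

Corner points and f = -5.6u + 9.4v:
  (-56054/2781, 73804/2781) → f = 1007660/2781
  (-26776/1737, 37640/1737) → f = 2518808/8685
The feasible region has finitely many vertices and no improving ray; the minimum is 2518808/8685 at (-26776/1737, 37640/1737).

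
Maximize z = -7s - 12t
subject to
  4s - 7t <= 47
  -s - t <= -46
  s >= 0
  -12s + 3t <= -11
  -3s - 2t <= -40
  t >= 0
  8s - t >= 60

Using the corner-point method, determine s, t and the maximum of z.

s = 369/11, t = 137/11, maximum z = -4227/11

Extreme points and z = -7s - 12t:
  (369/11, 137/11) → z = -4227/11
  (106/9, 308/9) → z = -4438/9
  (169/12, 158/3) → z = -8767/12
The feasible region is unbounded (it extends along (7, 4), (1, 4)), but z strictly decreases along every unbounded feasible direction, so there is no improving ray and the maximum is attained at a vertex.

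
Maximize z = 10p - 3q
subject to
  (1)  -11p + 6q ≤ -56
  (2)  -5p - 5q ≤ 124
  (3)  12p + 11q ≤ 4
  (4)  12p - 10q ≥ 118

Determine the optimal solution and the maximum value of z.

p = 1384/5, q = -1508/5, maximum z = 18364/5

The binding constraints are -5p - 5q = 124 and 12p + 11q = 4.
Solving simultaneously gives p = 1384/5, q = -1508/5.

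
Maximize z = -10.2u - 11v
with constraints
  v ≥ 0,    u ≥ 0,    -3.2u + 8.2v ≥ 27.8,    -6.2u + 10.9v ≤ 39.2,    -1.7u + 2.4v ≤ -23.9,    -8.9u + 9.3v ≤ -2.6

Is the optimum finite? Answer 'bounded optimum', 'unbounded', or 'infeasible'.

bounded optimum

Vertices and z = -10.2u - 11v:
  (13135/313, 6187/313) → z = -202034/313
  (35459/365, 21482/365) → z = -2989919/1825
The feasible region has finitely many vertices and no improving ray; the maximum is -202034/313 at (13135/313, 6187/313).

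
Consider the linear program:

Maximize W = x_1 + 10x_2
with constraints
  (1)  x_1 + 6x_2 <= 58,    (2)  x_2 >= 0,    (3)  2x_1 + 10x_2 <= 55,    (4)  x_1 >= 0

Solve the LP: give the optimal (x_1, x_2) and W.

x_1 = 0, x_2 = 11/2, maximum W = 55

Feasible corners and W = x_1 + 10x_2:
  (55/2, 0) → W = 55/2
  (0, 0) → W = 0
  (0, 11/2) → W = 55

At the optimal vertex, 2x_1 + 10x_2 = 55 and x_1 = 0.
Solving simultaneously gives x_1 = 0, x_2 = 11/2.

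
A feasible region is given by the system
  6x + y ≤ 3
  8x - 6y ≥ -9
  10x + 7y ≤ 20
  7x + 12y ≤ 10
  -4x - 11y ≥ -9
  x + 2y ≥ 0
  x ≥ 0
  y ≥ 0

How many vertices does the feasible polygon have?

Pairwise boundary intersections that survive every other constraint:
  (2/5, 3/5)
  (1/2, 0)
  (2/29, 23/29)
  (0, 9/11)
  (0, 0)

5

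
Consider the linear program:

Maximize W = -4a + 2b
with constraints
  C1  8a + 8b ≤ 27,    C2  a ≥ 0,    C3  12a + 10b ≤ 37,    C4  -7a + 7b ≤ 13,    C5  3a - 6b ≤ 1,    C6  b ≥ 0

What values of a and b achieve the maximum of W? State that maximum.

a = 0, b = 13/7, maximum W = 26/7

Vertices and W = -4a + 2b:
  (13/8, 7/4) → W = -3
  (85/112, 293/112) → W = 123/56
  (0, 13/7) → W = 26/7
  (0, 0) → W = 0
  (116/51, 33/34) → W = -365/51
  (1/3, 0) → W = -4/3

The binding constraints are a = 0 and -7a + 7b = 13.
Solving simultaneously gives a = 0, b = 13/7.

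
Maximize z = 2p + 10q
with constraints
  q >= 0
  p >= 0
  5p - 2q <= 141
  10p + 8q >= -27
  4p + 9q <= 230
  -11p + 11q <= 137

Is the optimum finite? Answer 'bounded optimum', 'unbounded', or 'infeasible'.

Extreme points and z = 2p + 10q:
  (0, 0) → z = 0
  (141/5, 0) → z = 282/5
  (0, 137/11) → z = 1370/11
  (1729/53, 586/53) → z = 9318/53
  (1297/143, 3078/143) → z = 3034/13
The feasible region has finitely many vertices and no improving ray; the maximum is 3034/13 at (1297/143, 3078/143).

bounded optimum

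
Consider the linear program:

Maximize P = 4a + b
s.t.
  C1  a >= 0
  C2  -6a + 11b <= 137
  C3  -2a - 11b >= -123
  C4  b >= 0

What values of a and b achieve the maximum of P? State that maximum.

At the optimal vertex, -2a - 11b = -123 and b = 0.
Solving simultaneously gives a = 123/2, b = 0.

a = 123/2, b = 0, maximum P = 246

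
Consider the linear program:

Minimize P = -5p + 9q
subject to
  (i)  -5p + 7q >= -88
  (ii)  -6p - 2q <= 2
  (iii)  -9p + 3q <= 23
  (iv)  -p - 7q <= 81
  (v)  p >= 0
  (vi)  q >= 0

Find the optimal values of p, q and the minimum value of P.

Feasible corners and P = -5p + 9q:
  (88/5, 0) → P = -88
  (0, 23/3) → P = 69
  (0, 0) → P = 0
The feasible region is unbounded (it extends along (1, 3), (7, 5)), but P strictly increases along every unbounded feasible direction, so there is no improving ray and the minimum is attained at a vertex.

p = 88/5, q = 0, minimum P = -88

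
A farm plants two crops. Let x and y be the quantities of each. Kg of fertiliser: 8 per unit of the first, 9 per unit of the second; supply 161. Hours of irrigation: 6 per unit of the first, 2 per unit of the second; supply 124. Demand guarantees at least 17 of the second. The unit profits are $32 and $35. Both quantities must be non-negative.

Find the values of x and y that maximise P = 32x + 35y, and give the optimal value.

x = 1, y = 17, maximum P = 627

Corner points and P = 32x + 35y:
  (0, 161/9) → P = 5635/9
  (0, 17) → P = 595
  (1, 17) → P = 627

At the optimal vertex, 8x + 9y = 161 and y = 17.
Solving simultaneously gives x = 1, y = 17.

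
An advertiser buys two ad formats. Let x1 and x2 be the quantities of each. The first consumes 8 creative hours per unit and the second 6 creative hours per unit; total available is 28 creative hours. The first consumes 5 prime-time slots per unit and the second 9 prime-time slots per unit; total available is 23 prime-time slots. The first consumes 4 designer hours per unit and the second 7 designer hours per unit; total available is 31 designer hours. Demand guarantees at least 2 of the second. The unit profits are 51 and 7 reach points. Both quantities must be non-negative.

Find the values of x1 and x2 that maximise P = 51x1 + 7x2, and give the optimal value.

x1 = 1, x2 = 2, maximum P = 65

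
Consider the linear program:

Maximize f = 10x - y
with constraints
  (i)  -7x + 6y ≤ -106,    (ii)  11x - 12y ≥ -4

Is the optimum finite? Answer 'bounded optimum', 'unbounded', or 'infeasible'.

unbounded

From the feasible point (72, 199/3), moving in the direction (12, 11) keeps every constraint satisfied while f increases without bound.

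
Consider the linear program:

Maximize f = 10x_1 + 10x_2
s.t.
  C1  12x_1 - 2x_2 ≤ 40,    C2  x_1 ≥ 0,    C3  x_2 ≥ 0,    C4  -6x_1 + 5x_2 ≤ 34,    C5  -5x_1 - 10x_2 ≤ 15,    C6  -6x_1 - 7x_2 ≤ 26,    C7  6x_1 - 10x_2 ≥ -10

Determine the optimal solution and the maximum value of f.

Corner points and f = 10x_1 + 10x_2:
  (10/3, 0) → f = 100/3
  (35/9, 10/3) → f = 650/9
  (0, 0) → f = 0
  (0, 1) → f = 10

x_1 = 35/9, x_2 = 10/3, maximum f = 650/9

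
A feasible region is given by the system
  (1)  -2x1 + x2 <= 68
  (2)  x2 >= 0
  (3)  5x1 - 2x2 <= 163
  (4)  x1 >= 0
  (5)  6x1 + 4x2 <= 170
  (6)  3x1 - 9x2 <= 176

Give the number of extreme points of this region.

The feasible vertices (each the meet of two boundaries and inside every other half-plane) are:
  (0, 0)
  (85/3, 0)
  (0, 85/2)

3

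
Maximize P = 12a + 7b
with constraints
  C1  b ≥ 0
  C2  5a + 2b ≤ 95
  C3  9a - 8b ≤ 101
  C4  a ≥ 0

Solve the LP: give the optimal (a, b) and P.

a = 0, b = 95/2, maximum P = 665/2

Feasible corners and P = 12a + 7b:
  (101/9, 0) → P = 404/3
  (0, 0) → P = 0
  (481/29, 175/29) → P = 6997/29
  (0, 95/2) → P = 665/2

At the optimal vertex, 5a + 2b = 95 and a = 0.
Solving simultaneously gives a = 0, b = 95/2.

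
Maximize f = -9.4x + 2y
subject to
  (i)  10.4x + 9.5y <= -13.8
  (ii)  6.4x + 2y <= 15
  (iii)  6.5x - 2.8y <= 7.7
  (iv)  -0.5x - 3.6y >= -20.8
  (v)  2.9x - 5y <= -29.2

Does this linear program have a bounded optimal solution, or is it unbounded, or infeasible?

From the feasible point (-24728/3269, 22322/3269), moving in the direction (-5, -2.9) keeps every constraint satisfied while f increases without bound.

unbounded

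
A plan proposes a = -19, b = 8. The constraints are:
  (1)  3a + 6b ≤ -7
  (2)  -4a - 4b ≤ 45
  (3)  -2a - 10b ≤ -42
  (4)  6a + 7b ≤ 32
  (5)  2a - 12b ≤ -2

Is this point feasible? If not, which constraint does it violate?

feasible

(1): -9 ≤ -7 ✓
(2): 44 ≤ 45 ✓
(3): -42 ≤ -42 ✓
(4): -58 ≤ 32 ✓
(5): -134 ≤ -2 ✓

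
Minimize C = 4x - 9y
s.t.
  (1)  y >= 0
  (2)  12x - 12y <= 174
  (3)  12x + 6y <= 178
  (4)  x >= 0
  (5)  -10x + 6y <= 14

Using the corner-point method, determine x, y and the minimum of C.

x = 82/11, y = 487/33, minimum C = -103

Vertices and C = 4x - 9y:
  (29/2, 0) → C = 58
  (0, 0) → C = 0
  (265/18, 2/9) → C = 512/9
  (82/11, 487/33) → C = -103
  (0, 7/3) → C = -21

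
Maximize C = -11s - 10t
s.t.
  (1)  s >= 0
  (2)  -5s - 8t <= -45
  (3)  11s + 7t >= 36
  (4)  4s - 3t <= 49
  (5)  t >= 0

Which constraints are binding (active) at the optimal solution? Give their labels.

(1) and (2)

Feasible corners and C = -11s - 10t:
  (0, 45/8) → C = -225/4
  (9, 0) → C = -99
  (49/4, 0) → C = -539/4
The feasible region is unbounded (it extends along (0, 1), (3, 4)), but C strictly decreases along every unbounded feasible direction, so there is no improving ray and the maximum is attained at a vertex.

The maximum is at (0, 45/8). Substituting into each constraint, equality holds for (1) and (2); the remaining constraints have slack.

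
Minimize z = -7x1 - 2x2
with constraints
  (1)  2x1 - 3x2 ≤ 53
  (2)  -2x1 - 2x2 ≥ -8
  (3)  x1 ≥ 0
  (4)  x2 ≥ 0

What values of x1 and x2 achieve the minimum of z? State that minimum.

Corner points and z = -7x1 - 2x2:
  (0, 4) → z = -8
  (4, 0) → z = -28
  (0, 0) → z = 0

x1 = 4, x2 = 0, minimum z = -28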